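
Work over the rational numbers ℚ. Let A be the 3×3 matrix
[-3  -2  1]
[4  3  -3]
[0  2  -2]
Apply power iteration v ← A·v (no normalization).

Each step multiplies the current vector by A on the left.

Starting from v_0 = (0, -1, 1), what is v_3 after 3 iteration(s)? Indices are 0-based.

v_3 = (-13, 26, 20)

v_0 = (0, -1, 1).
v_1 = A·v_0 = (3, -6, -4).
v_2 = A·v_1 = (-1, 6, -4).
v_3 = A·v_2 = (-13, 26, 20).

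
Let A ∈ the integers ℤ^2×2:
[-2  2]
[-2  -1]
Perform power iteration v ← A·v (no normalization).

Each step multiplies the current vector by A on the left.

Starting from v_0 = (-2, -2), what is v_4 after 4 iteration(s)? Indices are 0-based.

v_4 = (36, 90)

v_0 = (-2, -2).
v_1 = A·v_0 = (0, 6).
v_2 = A·v_1 = (12, -6).
v_3 = A·v_2 = (-36, -18).
v_4 = A·v_3 = (36, 90).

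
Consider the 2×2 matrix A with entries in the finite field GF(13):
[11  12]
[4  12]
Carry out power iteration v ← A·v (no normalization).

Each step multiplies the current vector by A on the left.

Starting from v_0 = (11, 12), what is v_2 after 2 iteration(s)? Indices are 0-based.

v_2 = (10, 1)

v_0 = (11, 12).
v_1 = A·v_0 = (5, 6).
v_2 = A·v_1 = (10, 1).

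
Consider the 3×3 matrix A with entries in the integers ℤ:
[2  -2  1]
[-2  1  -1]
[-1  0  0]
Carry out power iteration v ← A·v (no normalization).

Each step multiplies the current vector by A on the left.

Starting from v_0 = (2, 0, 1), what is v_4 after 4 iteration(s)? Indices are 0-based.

v_0 = (2, 0, 1).
v_1 = A·v_0 = (5, -5, -2).
v_2 = A·v_1 = (18, -13, -5).
v_3 = A·v_2 = (57, -44, -18).
v_4 = A·v_3 = (184, -140, -57).

v_4 = (184, -140, -57)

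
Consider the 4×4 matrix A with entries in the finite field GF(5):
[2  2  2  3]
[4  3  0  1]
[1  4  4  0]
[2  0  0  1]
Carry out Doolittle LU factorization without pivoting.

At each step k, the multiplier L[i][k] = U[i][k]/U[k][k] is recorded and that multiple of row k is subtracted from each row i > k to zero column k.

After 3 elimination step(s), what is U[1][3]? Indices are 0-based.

U[1][3] = 0

Step 1: pivot at (0,0) is 2.
  row1 ← row1 − (2)·row0  ⇒  L[1][0]=2, U row1=(0, 4, 1, 0)
  row2 ← row2 − (3)·row0  ⇒  L[2][0]=3, U row2=(0, 3, 3, 1)
  row3 ← row3 − (1)·row0  ⇒  L[3][0]=1, U row3=(0, 3, 3, 3)
Step 2: pivot at (1,1) is 4.
  row2 ← row2 − (2)·row1  ⇒  L[2][1]=2, U row2=(0, 0, 1, 1)
  row3 ← row3 − (2)·row1  ⇒  L[3][1]=2, U row3=(0, 0, 1, 3)
Step 3: pivot at (2,2) is 1.
  row3 ← row3 − (1)·row2  ⇒  L[3][2]=1, U row3=(0, 0, 0, 2)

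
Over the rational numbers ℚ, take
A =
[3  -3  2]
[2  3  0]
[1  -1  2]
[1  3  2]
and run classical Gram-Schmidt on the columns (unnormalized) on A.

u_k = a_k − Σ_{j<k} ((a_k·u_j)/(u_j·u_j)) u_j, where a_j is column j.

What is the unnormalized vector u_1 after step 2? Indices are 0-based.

Step 1: u_0 = a_0 = (3, 2, 1, 1).
Step 2: u_1 = a_1 − (-1/15)·u_0 = (-14/5, 47/15, -14/15, 46/15).

u_1 = (-14/5, 47/15, -14/15, 46/15)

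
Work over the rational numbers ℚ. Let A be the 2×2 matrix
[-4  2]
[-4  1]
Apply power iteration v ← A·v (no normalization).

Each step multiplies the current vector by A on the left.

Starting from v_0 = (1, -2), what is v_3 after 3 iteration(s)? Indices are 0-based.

v_3 = (-28, -54)

v_0 = (1, -2).
v_1 = A·v_0 = (-8, -6).
v_2 = A·v_1 = (20, 26).
v_3 = A·v_2 = (-28, -54).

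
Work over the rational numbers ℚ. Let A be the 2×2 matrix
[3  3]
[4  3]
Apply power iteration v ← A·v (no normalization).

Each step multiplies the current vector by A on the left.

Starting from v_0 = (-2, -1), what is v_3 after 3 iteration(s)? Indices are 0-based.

v_0 = (-2, -1).
v_1 = A·v_0 = (-9, -11).
v_2 = A·v_1 = (-60, -69).
v_3 = A·v_2 = (-387, -447).

v_3 = (-387, -447)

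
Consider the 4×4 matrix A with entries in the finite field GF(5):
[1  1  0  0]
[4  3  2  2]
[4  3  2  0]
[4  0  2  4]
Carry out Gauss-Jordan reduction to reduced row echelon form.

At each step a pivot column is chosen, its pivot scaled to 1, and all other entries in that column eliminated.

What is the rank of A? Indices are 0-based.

rank = 4

step 1: normalize row 0 (÷1) = (1, 1, 0, 0)
  row 1: subtract 4×row0 = (0, 4, 2, 2)
  row 2: subtract 4×row0 = (0, 4, 2, 0)
  row 3: subtract 4×row0 = (0, 1, 2, 4)
step 2: normalize row 1 (÷4) = (0, 1, 3, 3)
  row 0: subtract 1×row1 = (1, 0, 2, 2)
  row 2: subtract 4×row1 = (0, 0, 0, 3)
  row 3: subtract 1×row1 = (0, 0, 4, 1)
step 3: exchange rows 2,3
step 3: normalize row 2 (÷4) = (0, 0, 1, 4)
  row 0: subtract 2×row2 = (1, 0, 0, 4)
  row 1: subtract 3×row2 = (0, 1, 0, 1)
step 4: normalize row 3 (÷3) = (0, 0, 0, 1)
  row 0: subtract 4×row3 = (1, 0, 0, 0)
  row 1: subtract 1×row3 = (0, 1, 0, 0)
  row 2: subtract 4×row3 = (0, 0, 1, 0)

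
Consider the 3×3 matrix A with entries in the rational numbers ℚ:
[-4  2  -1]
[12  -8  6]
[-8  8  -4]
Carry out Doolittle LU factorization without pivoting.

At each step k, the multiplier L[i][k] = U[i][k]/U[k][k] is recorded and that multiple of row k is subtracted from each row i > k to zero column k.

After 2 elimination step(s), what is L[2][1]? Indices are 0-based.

k=0: U[0][0]=-4
  eliminate (1,0): mult=-3, new row 1: (0, -2, 3); set L[1][0]=-3
  eliminate (2,0): mult=2, new row 2: (0, 4, -2); set L[2][0]=2
k=1: U[1][1]=-2
  eliminate (2,1): mult=-2, new row 2: (0, 0, 4); set L[2][1]=-2

L[2][1] = -2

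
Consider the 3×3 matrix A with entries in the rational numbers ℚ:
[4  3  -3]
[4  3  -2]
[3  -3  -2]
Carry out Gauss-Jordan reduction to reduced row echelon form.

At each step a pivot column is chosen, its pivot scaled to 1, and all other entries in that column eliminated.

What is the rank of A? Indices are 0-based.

step 1: normalize row 0 (÷4) = (1, 3/4, -3/4)
  row 1: subtract 4×row0 = (0, 0, 1)
  row 2: subtract 3×row0 = (0, -21/4, 1/4)
step 2: exchange rows 1,2
step 2: normalize row 1 (÷-21/4) = (0, 1, -1/21)
  row 0: subtract 3/4×row1 = (1, 0, -5/7)
step 3: normalize row 2 (÷1) = (0, 0, 1)
  row 0: subtract -5/7×row2 = (1, 0, 0)
  row 1: subtract -1/21×row2 = (0, 1, 0)

rank = 3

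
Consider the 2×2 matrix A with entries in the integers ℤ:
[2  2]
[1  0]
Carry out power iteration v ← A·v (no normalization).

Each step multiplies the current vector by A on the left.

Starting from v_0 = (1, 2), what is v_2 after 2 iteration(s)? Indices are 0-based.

v_0 = (1, 2).
v_1 = A·v_0 = (6, 1).
v_2 = A·v_1 = (14, 6).

v_2 = (14, 6)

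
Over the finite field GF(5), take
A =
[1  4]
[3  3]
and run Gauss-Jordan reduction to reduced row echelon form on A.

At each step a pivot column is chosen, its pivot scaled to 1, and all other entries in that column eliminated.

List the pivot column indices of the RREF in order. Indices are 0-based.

pivot(0,0)=1: scale R0 → (1, 4)
  clear (1,0): R1 −= (3)R0 → (0, 1)
pivot(1,1)=1: scale R1 → (0, 1)
  clear (0,1): R0 −= (4)R1 → (1, 0)

pivot columns: 0, 1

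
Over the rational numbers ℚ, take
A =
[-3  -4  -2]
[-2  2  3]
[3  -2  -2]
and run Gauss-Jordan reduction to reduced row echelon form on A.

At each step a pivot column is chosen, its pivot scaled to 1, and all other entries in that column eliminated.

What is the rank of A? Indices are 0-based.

[1] R0 /= -3  ⇒  (1, 4/3, 2/3)
     R1 -= -2·R0  ⇒  (0, 14/3, 13/3)
     R2 -= 3·R0  ⇒  (0, -6, -4)
[2] R1 /= 14/3  ⇒  (0, 1, 13/14)
     R0 -= 4/3·R1  ⇒  (1, 0, -4/7)
     R2 -= -6·R1  ⇒  (0, 0, 11/7)
[3] R2 /= 11/7  ⇒  (0, 0, 1)
     R0 -= -4/7·R2  ⇒  (1, 0, 0)
     R1 -= 13/14·R2  ⇒  (0, 1, 0)

rank = 3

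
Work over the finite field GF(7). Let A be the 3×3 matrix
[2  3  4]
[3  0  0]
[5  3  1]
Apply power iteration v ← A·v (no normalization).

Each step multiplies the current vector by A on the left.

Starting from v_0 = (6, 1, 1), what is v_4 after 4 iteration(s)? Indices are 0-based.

v_0 = (6, 1, 1).
v_1 = A·v_0 = (5, 4, 6).
v_2 = A·v_1 = (4, 1, 1).
v_3 = A·v_2 = (1, 5, 3).
v_4 = A·v_3 = (1, 3, 2).

v_4 = (1, 3, 2)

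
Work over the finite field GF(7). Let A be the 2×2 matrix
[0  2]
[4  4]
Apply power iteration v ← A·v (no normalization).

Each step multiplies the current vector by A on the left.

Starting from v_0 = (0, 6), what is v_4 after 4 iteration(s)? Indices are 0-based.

v_4 = (3, 3)

v_0 = (0, 6).
v_1 = A·v_0 = (5, 3).
v_2 = A·v_1 = (6, 4).
v_3 = A·v_2 = (1, 5).
v_4 = A·v_3 = (3, 3).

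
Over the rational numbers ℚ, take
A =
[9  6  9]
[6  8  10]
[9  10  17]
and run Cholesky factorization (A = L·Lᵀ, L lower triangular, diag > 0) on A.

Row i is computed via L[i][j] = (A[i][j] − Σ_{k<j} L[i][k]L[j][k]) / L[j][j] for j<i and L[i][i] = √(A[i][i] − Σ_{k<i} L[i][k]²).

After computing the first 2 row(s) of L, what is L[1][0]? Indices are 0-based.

L[1][0] = 2

Step 1: L[0][0] = √(9) = 3.
  L[1][0] = (6) / L[0][0] = 2.
Step 2: L[1][1] = √(4) = 2.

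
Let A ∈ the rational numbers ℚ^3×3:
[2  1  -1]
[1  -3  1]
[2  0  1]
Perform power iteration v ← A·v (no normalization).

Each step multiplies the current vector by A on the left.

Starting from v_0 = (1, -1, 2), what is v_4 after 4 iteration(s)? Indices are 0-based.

v_0 = (1, -1, 2).
v_1 = A·v_0 = (-1, 6, 4).
v_2 = A·v_1 = (0, -15, 2).
v_3 = A·v_2 = (-17, 47, 2).
v_4 = A·v_3 = (11, -156, -32).

v_4 = (11, -156, -32)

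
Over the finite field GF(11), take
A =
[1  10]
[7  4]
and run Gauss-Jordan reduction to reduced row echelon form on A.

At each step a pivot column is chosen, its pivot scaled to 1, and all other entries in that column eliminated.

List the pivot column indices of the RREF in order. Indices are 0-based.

[1] R0 /= 1  ⇒  (1, 10)
     R1 -= 7·R0  ⇒  (0, 0)
column 1 empty below row 1

pivot columns: 0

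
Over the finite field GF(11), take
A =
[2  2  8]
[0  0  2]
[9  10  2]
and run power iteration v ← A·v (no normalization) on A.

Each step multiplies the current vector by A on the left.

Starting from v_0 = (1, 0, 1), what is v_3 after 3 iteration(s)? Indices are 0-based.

v_0 = (1, 0, 1).
v_1 = A·v_0 = (10, 2, 0).
v_2 = A·v_1 = (2, 0, 0).
v_3 = A·v_2 = (4, 0, 7).

v_3 = (4, 0, 7)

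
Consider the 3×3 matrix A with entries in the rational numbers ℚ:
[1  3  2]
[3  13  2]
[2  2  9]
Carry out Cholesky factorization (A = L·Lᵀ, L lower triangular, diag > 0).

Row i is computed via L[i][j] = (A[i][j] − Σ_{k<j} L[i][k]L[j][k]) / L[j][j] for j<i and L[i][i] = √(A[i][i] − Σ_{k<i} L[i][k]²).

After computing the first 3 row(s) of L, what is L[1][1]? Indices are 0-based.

L[1][1] = 2

Step 1: L[0][0] = √(1) = 1.
  L[1][0] = (3) / L[0][0] = 3.
Step 2: L[1][1] = √(4) = 2.
  L[2][0] = (2) / L[0][0] = 2.
  L[2][1] = (-4) / L[1][1] = -2.
Step 3: L[2][2] = √(1) = 1.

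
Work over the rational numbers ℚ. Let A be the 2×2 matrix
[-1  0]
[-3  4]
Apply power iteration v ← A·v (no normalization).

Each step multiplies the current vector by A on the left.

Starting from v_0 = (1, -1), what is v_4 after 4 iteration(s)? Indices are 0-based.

v_0 = (1, -1).
v_1 = A·v_0 = (-1, -7).
v_2 = A·v_1 = (1, -25).
v_3 = A·v_2 = (-1, -103).
v_4 = A·v_3 = (1, -409).

v_4 = (1, -409)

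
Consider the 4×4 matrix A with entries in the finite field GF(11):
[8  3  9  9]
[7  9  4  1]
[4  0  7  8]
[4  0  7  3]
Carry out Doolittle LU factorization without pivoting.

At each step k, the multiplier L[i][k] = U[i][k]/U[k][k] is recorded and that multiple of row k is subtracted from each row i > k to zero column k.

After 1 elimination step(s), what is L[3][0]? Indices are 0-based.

Step 1: pivot at (0,0) is 8.
  row1 ← row1 − (5)·row0  ⇒  L[1][0]=5, U row1=(0, 5, 3, 0)
  row2 ← row2 − (6)·row0  ⇒  L[2][0]=6, U row2=(0, 4, 8, 9)
  row3 ← row3 − (6)·row0  ⇒  L[3][0]=6, U row3=(0, 4, 8, 4)

L[3][0] = 6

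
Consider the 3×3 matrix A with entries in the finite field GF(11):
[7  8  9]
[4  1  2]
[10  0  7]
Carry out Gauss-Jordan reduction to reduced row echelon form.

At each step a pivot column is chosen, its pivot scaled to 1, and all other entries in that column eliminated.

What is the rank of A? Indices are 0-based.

[1] R0 /= 7  ⇒  (1, 9, 6)
     R1 -= 4·R0  ⇒  (0, 9, 0)
     R2 -= 10·R0  ⇒  (0, 9, 2)
[2] R1 /= 9  ⇒  (0, 1, 0)
     R0 -= 9·R1  ⇒  (1, 0, 6)
     R2 -= 9·R1  ⇒  (0, 0, 2)
[3] R2 /= 2  ⇒  (0, 0, 1)
     R0 -= 6·R2  ⇒  (1, 0, 0)

rank = 3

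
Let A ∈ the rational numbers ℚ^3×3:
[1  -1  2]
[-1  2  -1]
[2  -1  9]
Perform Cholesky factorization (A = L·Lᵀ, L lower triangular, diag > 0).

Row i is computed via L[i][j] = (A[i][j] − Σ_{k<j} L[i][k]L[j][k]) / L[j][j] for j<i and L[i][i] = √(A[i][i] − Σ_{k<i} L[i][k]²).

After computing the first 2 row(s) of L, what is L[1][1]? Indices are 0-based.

L[1][1] = 1

Step 1: L[0][0] = √(1) = 1.
  L[1][0] = (-1) / L[0][0] = -1.
Step 2: L[1][1] = √(1) = 1.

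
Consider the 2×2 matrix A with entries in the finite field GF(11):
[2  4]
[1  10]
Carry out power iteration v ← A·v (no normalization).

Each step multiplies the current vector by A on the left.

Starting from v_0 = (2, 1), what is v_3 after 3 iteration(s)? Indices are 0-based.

v_3 = (2, 2)

v_0 = (2, 1).
v_1 = A·v_0 = (8, 1).
v_2 = A·v_1 = (9, 7).
v_3 = A·v_2 = (2, 2).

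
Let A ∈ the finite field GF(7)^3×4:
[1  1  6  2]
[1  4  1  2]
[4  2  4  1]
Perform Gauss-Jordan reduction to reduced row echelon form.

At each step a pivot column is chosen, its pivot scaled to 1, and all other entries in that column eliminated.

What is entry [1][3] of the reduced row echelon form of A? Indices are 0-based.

[1] R0 /= 1  ⇒  (1, 1, 6, 2)
     R1 -= 1·R0  ⇒  (0, 3, 2, 0)
     R2 -= 4·R0  ⇒  (0, 5, 1, 0)
[2] R1 /= 3  ⇒  (0, 1, 3, 0)
     R0 -= 1·R1  ⇒  (1, 0, 3, 2)
     R2 -= 5·R1  ⇒  (0, 0, 0, 0)
column 2 empty below row 2
column 3 empty below row 2

M[1][3] = 0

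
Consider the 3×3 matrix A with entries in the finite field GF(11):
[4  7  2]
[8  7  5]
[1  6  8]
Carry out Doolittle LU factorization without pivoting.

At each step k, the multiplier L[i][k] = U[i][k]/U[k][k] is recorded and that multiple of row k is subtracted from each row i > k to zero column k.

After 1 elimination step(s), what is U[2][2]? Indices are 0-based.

k=0: U[0][0]=4
  eliminate (1,0): mult=2, new row 1: (0, 4, 1); set L[1][0]=2
  eliminate (2,0): mult=3, new row 2: (0, 7, 2); set L[2][0]=3

U[2][2] = 2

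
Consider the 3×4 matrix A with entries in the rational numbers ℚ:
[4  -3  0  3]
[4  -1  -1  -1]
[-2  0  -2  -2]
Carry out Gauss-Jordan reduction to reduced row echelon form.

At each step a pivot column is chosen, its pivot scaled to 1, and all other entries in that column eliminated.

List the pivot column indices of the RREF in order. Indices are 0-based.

[1] R0 /= 4  ⇒  (1, -3/4, 0, 3/4)
     R1 -= 4·R0  ⇒  (0, 2, -1, -4)
     R2 -= -2·R0  ⇒  (0, -3/2, -2, -1/2)
[2] R1 /= 2  ⇒  (0, 1, -1/2, -2)
     R0 -= -3/4·R1  ⇒  (1, 0, -3/8, -3/4)
     R2 -= -3/2·R1  ⇒  (0, 0, -11/4, -7/2)
[3] R2 /= -11/4  ⇒  (0, 0, 1, 14/11)
     R0 -= -3/8·R2  ⇒  (1, 0, 0, -3/11)
     R1 -= -1/2·R2  ⇒  (0, 1, 0, -15/11)

pivot columns: 0, 1, 2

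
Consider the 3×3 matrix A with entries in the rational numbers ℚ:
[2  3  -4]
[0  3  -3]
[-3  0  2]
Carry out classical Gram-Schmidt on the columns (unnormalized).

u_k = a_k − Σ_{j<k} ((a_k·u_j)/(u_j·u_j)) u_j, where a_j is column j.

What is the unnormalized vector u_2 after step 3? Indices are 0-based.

Step 1: u_0 = a_0 = (2, 0, -3).
Step 2: u_1 = a_1 − (6/13)·u_0 = (27/13, 3, 18/13).
Step 3: u_2 = a_2 − (-14/13)·u_0 − (-21/22)·u_1 = (3/22, -3/22, 1/11).

u_2 = (3/22, -3/22, 1/11)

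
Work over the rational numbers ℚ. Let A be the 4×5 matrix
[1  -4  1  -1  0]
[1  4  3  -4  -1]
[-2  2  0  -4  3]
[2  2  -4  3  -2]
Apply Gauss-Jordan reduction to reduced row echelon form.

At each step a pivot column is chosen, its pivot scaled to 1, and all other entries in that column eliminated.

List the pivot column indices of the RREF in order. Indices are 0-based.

[1] R0 /= 1  ⇒  (1, -4, 1, -1, 0)
     R1 -= 1·R0  ⇒  (0, 8, 2, -3, -1)
     R2 -= -2·R0  ⇒  (0, -6, 2, -6, 3)
     R3 -= 2·R0  ⇒  (0, 10, -6, 5, -2)
[2] R1 /= 8  ⇒  (0, 1, 1/4, -3/8, -1/8)
     R0 -= -4·R1  ⇒  (1, 0, 2, -5/2, -1/2)
     R2 -= -6·R1  ⇒  (0, 0, 7/2, -33/4, 9/4)
     R3 -= 10·R1  ⇒  (0, 0, -17/2, 35/4, -3/4)
[3] R2 /= 7/2  ⇒  (0, 0, 1, -33/14, 9/14)
     R0 -= 2·R2  ⇒  (1, 0, 0, 31/14, -25/14)
     R1 -= 1/4·R2  ⇒  (0, 1, 0, 3/14, -2/7)
     R3 -= -17/2·R2  ⇒  (0, 0, 0, -79/7, 33/7)
[4] R3 /= -79/7  ⇒  (0, 0, 0, 1, -33/79)
     R0 -= 31/14·R3  ⇒  (1, 0, 0, 0, -68/79)
     R1 -= 3/14·R3  ⇒  (0, 1, 0, 0, -31/158)
     R2 -= -33/14·R3  ⇒  (0, 0, 1, 0, -27/79)

pivot columns: 0, 1, 2, 3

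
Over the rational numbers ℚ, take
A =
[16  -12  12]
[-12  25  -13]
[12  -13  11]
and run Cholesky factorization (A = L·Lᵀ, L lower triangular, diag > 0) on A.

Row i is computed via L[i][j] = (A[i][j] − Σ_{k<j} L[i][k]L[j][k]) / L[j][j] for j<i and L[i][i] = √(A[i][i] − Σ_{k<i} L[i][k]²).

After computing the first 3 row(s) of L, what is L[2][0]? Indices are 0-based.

Step 1: L[0][0] = √(16) = 4.
  L[1][0] = (-12) / L[0][0] = -3.
Step 2: L[1][1] = √(16) = 4.
  L[2][0] = (12) / L[0][0] = 3.
  L[2][1] = (-4) / L[1][1] = -1.
Step 3: L[2][2] = √(1) = 1.

L[2][0] = 3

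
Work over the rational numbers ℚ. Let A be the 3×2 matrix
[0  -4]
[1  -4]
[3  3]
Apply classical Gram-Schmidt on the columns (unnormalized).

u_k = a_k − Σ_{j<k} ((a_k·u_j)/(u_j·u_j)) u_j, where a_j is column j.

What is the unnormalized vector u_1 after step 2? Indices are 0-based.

u_1 = (-4, -9/2, 3/2)

Step 1: u_0 = a_0 = (0, 1, 3).
Step 2: u_1 = a_1 − (1/2)·u_0 = (-4, -9/2, 3/2).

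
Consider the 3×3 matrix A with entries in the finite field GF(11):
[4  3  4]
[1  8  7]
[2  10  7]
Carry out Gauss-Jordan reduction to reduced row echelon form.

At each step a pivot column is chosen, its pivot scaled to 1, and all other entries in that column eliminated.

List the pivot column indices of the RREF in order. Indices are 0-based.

pivot(0,0)=4: scale R0 → (1, 9, 1)
  clear (1,0): R1 −= (1)R0 → (0, 10, 6)
  clear (2,0): R2 −= (2)R0 → (0, 3, 5)
pivot(1,1)=10: scale R1 → (0, 1, 5)
  clear (0,1): R0 −= (9)R1 → (1, 0, 0)
  clear (2,1): R2 −= (3)R1 → (0, 0, 1)
pivot(2,2)=1: scale R2 → (0, 0, 1)
  clear (1,2): R1 −= (5)R2 → (0, 1, 0)

pivot columns: 0, 1, 2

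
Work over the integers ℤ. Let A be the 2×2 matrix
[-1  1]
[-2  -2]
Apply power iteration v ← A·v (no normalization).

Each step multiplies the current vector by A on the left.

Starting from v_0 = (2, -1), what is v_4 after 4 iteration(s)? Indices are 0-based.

v_4 = (-31, 26)

v_0 = (2, -1).
v_1 = A·v_0 = (-3, -2).
v_2 = A·v_1 = (1, 10).
v_3 = A·v_2 = (9, -22).
v_4 = A·v_3 = (-31, 26).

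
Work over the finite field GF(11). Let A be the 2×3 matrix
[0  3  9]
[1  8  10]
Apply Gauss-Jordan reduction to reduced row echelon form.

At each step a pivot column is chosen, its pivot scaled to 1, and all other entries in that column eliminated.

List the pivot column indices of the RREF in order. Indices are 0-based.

step 1: exchange rows 0,1
step 1: normalize row 0 (÷1) = (1, 8, 10)
step 2: normalize row 1 (÷3) = (0, 1, 3)
  row 0: subtract 8×row1 = (1, 0, 8)

pivot columns: 0, 1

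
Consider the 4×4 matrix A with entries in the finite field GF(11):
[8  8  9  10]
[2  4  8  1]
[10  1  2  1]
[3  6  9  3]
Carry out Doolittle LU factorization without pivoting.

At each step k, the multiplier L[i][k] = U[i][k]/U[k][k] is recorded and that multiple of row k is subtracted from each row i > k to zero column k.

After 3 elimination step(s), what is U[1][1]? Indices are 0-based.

Step 1: pivot at (0,0) is 8.
  row1 ← row1 − (3)·row0  ⇒  L[1][0]=3, U row1=(0, 2, 3, 4)
  row2 ← row2 − (4)·row0  ⇒  L[2][0]=4, U row2=(0, 2, 10, 5)
  row3 ← row3 − (10)·row0  ⇒  L[3][0]=10, U row3=(0, 3, 7, 2)
Step 2: pivot at (1,1) is 2.
  row2 ← row2 − (1)·row1  ⇒  L[2][1]=1, U row2=(0, 0, 7, 1)
  row3 ← row3 − (7)·row1  ⇒  L[3][1]=7, U row3=(0, 0, 8, 7)
Step 3: pivot at (2,2) is 7.
  row3 ← row3 − (9)·row2  ⇒  L[3][2]=9, U row3=(0, 0, 0, 9)

U[1][1] = 2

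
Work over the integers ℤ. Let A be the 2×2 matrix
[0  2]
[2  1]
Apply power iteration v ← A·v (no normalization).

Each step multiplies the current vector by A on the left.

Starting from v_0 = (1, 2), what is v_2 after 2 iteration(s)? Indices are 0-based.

v_2 = (8, 12)

v_0 = (1, 2).
v_1 = A·v_0 = (4, 4).
v_2 = A·v_1 = (8, 12).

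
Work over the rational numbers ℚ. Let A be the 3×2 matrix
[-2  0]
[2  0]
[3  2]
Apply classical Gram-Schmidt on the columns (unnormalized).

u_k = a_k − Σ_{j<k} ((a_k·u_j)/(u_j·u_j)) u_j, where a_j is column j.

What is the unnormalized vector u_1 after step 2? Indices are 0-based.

u_1 = (12/17, -12/17, 16/17)

Step 1: u_0 = a_0 = (-2, 2, 3).
Step 2: u_1 = a_1 − (6/17)·u_0 = (12/17, -12/17, 16/17).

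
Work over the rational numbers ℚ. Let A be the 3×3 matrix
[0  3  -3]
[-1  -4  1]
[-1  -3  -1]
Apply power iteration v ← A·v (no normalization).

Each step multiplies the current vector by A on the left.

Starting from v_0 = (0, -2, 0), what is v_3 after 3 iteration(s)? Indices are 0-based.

v_0 = (0, -2, 0).
v_1 = A·v_0 = (-6, 8, 6).
v_2 = A·v_1 = (6, -20, -24).
v_3 = A·v_2 = (12, 50, 78).

v_3 = (12, 50, 78)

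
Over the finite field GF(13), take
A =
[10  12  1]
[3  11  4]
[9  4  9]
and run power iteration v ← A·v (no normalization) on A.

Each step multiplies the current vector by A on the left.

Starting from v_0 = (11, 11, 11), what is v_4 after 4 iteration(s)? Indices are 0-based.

v_4 = (9, 8, 7)

v_0 = (11, 11, 11).
v_1 = A·v_0 = (6, 3, 8).
v_2 = A·v_1 = (0, 5, 8).
v_3 = A·v_2 = (3, 9, 1).
v_4 = A·v_3 = (9, 8, 7).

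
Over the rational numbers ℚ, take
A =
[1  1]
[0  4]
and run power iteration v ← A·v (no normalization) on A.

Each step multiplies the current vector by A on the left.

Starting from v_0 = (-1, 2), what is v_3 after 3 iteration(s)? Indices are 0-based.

v_0 = (-1, 2).
v_1 = A·v_0 = (1, 8).
v_2 = A·v_1 = (9, 32).
v_3 = A·v_2 = (41, 128).

v_3 = (41, 128)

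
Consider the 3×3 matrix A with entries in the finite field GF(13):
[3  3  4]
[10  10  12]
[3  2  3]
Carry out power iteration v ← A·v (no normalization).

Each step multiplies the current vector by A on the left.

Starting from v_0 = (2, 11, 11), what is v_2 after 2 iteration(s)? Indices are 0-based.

v_0 = (2, 11, 11).
v_1 = A·v_0 = (5, 2, 9).
v_2 = A·v_1 = (5, 9, 7).

v_2 = (5, 9, 7)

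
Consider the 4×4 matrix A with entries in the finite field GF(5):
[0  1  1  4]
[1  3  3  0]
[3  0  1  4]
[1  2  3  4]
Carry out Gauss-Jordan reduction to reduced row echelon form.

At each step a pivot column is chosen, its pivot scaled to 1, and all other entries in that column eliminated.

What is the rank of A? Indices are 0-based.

rank = 4

[1] R0 <-> R1
[1] R0 /= 1  ⇒  (1, 3, 3, 0)
     R2 -= 3·R0  ⇒  (0, 1, 2, 4)
     R3 -= 1·R0  ⇒  (0, 4, 0, 4)
[2] R1 /= 1  ⇒  (0, 1, 1, 4)
     R0 -= 3·R1  ⇒  (1, 0, 0, 3)
     R2 -= 1·R1  ⇒  (0, 0, 1, 0)
     R3 -= 4·R1  ⇒  (0, 0, 1, 3)
[3] R2 /= 1  ⇒  (0, 0, 1, 0)
     R1 -= 1·R2  ⇒  (0, 1, 0, 4)
     R3 -= 1·R2  ⇒  (0, 0, 0, 3)
[4] R3 /= 3  ⇒  (0, 0, 0, 1)
     R0 -= 3·R3  ⇒  (1, 0, 0, 0)
     R1 -= 4·R3  ⇒  (0, 1, 0, 0)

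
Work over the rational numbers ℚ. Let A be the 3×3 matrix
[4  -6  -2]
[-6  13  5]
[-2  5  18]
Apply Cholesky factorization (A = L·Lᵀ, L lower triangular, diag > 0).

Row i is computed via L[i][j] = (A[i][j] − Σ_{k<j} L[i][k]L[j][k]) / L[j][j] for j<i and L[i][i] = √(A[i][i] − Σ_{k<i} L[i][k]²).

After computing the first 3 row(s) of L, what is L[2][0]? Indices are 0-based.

Step 1: L[0][0] = √(4) = 2.
  L[1][0] = (-6) / L[0][0] = -3.
Step 2: L[1][1] = √(4) = 2.
  L[2][0] = (-2) / L[0][0] = -1.
  L[2][1] = (2) / L[1][1] = 1.
Step 3: L[2][2] = √(16) = 4.

L[2][0] = -1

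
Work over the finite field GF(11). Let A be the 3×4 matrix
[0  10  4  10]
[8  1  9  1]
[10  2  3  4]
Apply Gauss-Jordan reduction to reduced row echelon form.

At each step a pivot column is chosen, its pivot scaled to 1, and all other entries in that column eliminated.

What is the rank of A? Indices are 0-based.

pivot(0,0): swap R0↔R1
pivot(0,0)=8: scale R0 → (1, 7, 8, 7)
  clear (2,0): R2 −= (10)R0 → (0, 9, 0, 0)
pivot(1,1)=10: scale R1 → (0, 1, 7, 1)
  clear (0,1): R0 −= (7)R1 → (1, 0, 3, 0)
  clear (2,1): R2 −= (9)R1 → (0, 0, 3, 2)
pivot(2,2)=3: scale R2 → (0, 0, 1, 8)
  clear (0,2): R0 −= (3)R2 → (1, 0, 0, 9)
  clear (1,2): R1 −= (7)R2 → (0, 1, 0, 0)

rank = 3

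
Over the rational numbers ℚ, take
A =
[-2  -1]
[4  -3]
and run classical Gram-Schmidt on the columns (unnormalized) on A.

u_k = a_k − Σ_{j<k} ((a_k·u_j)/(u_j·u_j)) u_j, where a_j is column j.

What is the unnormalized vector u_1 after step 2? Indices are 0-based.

u_1 = (-2, -1)

Step 1: u_0 = a_0 = (-2, 4).
Step 2: u_1 = a_1 − (-1/2)·u_0 = (-2, -1).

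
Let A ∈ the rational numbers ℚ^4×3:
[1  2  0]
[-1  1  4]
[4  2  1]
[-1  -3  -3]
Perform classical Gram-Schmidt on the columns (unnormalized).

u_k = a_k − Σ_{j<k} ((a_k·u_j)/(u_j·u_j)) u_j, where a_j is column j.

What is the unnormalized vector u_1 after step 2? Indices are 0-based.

Step 1: u_0 = a_0 = (1, -1, 4, -1).
Step 2: u_1 = a_1 − (12/19)·u_0 = (26/19, 31/19, -10/19, -45/19).

u_1 = (26/19, 31/19, -10/19, -45/19)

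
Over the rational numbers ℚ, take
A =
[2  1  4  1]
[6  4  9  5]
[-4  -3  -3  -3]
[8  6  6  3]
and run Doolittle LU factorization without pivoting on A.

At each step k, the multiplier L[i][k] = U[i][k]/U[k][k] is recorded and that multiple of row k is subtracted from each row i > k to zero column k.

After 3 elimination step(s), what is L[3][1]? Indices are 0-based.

Step 1: pivot at (0,0) is 2.
  row1 ← row1 − (3)·row0  ⇒  L[1][0]=3, U row1=(0, 1, -3, 2)
  row2 ← row2 − (-2)·row0  ⇒  L[2][0]=-2, U row2=(0, -1, 5, -1)
  row3 ← row3 − (4)·row0  ⇒  L[3][0]=4, U row3=(0, 2, -10, -1)
Step 2: pivot at (1,1) is 1.
  row2 ← row2 − (-1)·row1  ⇒  L[2][1]=-1, U row2=(0, 0, 2, 1)
  row3 ← row3 − (2)·row1  ⇒  L[3][1]=2, U row3=(0, 0, -4, -5)
Step 3: pivot at (2,2) is 2.
  row3 ← row3 − (-2)·row2  ⇒  L[3][2]=-2, U row3=(0, 0, 0, -3)

L[3][1] = 2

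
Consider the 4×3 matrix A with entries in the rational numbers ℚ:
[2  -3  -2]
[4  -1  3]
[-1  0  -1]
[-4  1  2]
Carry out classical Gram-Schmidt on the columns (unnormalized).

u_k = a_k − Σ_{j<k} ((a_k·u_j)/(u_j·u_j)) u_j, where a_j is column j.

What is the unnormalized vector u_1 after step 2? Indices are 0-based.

Step 1: u_0 = a_0 = (2, 4, -1, -4).
Step 2: u_1 = a_1 − (-14/37)·u_0 = (-83/37, 19/37, -14/37, -19/37).

u_1 = (-83/37, 19/37, -14/37, -19/37)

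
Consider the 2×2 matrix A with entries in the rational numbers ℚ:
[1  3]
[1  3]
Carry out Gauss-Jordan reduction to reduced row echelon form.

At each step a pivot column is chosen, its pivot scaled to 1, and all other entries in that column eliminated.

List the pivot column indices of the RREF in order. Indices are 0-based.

pivot columns: 0

pivot(0,0)=1: scale R0 → (1, 3)
  clear (1,0): R1 −= (1)R0 → (0, 0)
col 1: no nonzero at/below row 1; advance.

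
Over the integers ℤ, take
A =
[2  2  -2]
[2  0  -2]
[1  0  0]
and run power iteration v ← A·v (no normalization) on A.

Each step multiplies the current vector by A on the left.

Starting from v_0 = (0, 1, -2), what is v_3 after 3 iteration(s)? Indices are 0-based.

v_3 = (52, 28, 20)

v_0 = (0, 1, -2).
v_1 = A·v_0 = (6, 4, 0).
v_2 = A·v_1 = (20, 12, 6).
v_3 = A·v_2 = (52, 28, 20).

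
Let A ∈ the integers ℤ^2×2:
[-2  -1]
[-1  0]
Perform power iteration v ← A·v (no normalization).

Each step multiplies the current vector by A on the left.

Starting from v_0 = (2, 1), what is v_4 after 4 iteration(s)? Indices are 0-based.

v_0 = (2, 1).
v_1 = A·v_0 = (-5, -2).
v_2 = A·v_1 = (12, 5).
v_3 = A·v_2 = (-29, -12).
v_4 = A·v_3 = (70, 29).

v_4 = (70, 29)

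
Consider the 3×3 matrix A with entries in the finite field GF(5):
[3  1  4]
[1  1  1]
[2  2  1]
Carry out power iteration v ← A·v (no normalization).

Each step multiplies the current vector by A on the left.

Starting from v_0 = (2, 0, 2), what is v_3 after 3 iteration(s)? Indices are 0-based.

v_3 = (2, 1, 0)

v_0 = (2, 0, 2).
v_1 = A·v_0 = (4, 4, 1).
v_2 = A·v_1 = (0, 4, 2).
v_3 = A·v_2 = (2, 1, 0).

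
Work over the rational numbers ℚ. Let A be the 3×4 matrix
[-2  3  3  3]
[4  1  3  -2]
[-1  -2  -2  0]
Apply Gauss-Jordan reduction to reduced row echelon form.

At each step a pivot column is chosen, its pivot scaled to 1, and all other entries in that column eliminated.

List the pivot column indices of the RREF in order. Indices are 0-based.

pivot columns: 0, 1, 2

pivot(0,0)=-2: scale R0 → (1, -3/2, -3/2, -3/2)
  clear (1,0): R1 −= (4)R0 → (0, 7, 9, 4)
  clear (2,0): R2 −= (-1)R0 → (0, -7/2, -7/2, -3/2)
pivot(1,1)=7: scale R1 → (0, 1, 9/7, 4/7)
  clear (0,1): R0 −= (-3/2)R1 → (1, 0, 3/7, -9/14)
  clear (2,1): R2 −= (-7/2)R1 → (0, 0, 1, 1/2)
pivot(2,2)=1: scale R2 → (0, 0, 1, 1/2)
  clear (0,2): R0 −= (3/7)R2 → (1, 0, 0, -6/7)
  clear (1,2): R1 −= (9/7)R2 → (0, 1, 0, -1/14)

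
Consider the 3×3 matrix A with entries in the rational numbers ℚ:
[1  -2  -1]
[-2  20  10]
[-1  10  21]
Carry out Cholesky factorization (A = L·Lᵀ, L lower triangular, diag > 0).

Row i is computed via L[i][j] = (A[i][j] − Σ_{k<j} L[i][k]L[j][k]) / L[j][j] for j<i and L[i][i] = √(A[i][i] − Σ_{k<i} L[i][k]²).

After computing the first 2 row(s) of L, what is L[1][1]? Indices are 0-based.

Step 1: L[0][0] = √(1) = 1.
  L[1][0] = (-2) / L[0][0] = -2.
Step 2: L[1][1] = √(16) = 4.

L[1][1] = 4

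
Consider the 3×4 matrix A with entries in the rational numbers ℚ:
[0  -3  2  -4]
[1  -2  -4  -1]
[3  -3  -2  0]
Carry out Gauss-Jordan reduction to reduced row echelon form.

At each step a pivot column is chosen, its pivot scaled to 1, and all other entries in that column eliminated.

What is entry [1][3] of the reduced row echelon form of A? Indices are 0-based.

M[1][3] = 23/18

pivot(0,0): swap R0↔R1
pivot(0,0)=1: scale R0 → (1, -2, -4, -1)
  clear (2,0): R2 −= (3)R0 → (0, 3, 10, 3)
pivot(1,1)=-3: scale R1 → (0, 1, -2/3, 4/3)
  clear (0,1): R0 −= (-2)R1 → (1, 0, -16/3, 5/3)
  clear (2,1): R2 −= (3)R1 → (0, 0, 12, -1)
pivot(2,2)=12: scale R2 → (0, 0, 1, -1/12)
  clear (0,2): R0 −= (-16/3)R2 → (1, 0, 0, 11/9)
  clear (1,2): R1 −= (-2/3)R2 → (0, 1, 0, 23/18)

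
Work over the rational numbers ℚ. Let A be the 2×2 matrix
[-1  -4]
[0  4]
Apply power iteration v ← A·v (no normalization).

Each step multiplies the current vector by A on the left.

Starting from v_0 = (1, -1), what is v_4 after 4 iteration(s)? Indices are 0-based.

v_4 = (205, -256)

v_0 = (1, -1).
v_1 = A·v_0 = (3, -4).
v_2 = A·v_1 = (13, -16).
v_3 = A·v_2 = (51, -64).
v_4 = A·v_3 = (205, -256).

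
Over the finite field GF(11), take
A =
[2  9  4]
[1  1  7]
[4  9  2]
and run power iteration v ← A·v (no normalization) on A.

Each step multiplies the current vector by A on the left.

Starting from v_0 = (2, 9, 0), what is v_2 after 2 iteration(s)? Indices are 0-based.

v_2 = (9, 4, 1)

v_0 = (2, 9, 0).
v_1 = A·v_0 = (8, 0, 1).
v_2 = A·v_1 = (9, 4, 1).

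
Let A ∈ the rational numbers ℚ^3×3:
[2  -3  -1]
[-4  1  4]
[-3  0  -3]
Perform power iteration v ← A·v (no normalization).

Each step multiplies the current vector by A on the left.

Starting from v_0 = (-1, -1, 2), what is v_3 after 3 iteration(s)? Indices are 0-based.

v_3 = (-85, 179, 60)

v_0 = (-1, -1, 2).
v_1 = A·v_0 = (-1, 11, -3).
v_2 = A·v_1 = (-32, 3, 12).
v_3 = A·v_2 = (-85, 179, 60).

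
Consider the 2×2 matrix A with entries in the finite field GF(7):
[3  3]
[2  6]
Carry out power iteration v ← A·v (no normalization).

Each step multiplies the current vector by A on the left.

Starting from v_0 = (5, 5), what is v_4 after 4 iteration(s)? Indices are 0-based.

v_0 = (5, 5).
v_1 = A·v_0 = (2, 5).
v_2 = A·v_1 = (0, 6).
v_3 = A·v_2 = (4, 1).
v_4 = A·v_3 = (1, 0).

v_4 = (1, 0)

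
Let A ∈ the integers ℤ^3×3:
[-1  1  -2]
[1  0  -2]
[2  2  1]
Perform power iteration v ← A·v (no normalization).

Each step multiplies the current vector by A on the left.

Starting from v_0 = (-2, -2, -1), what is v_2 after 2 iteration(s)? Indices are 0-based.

v_2 = (16, 20, -5)

v_0 = (-2, -2, -1).
v_1 = A·v_0 = (2, 0, -9).
v_2 = A·v_1 = (16, 20, -5).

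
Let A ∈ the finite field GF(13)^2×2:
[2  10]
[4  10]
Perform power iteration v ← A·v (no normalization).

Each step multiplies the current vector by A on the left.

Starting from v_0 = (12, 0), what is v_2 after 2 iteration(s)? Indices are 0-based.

v_2 = (8, 4)

v_0 = (12, 0).
v_1 = A·v_0 = (11, 9).
v_2 = A·v_1 = (8, 4).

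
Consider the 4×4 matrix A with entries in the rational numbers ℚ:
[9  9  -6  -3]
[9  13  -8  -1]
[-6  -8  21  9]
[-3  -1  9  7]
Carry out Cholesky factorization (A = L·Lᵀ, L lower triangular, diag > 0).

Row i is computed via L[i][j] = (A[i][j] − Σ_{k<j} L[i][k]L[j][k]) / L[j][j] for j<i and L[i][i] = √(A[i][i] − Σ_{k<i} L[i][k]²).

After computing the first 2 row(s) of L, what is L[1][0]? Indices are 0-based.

Step 1: L[0][0] = √(9) = 3.
  L[1][0] = (9) / L[0][0] = 3.
Step 2: L[1][1] = √(4) = 2.

L[1][0] = 3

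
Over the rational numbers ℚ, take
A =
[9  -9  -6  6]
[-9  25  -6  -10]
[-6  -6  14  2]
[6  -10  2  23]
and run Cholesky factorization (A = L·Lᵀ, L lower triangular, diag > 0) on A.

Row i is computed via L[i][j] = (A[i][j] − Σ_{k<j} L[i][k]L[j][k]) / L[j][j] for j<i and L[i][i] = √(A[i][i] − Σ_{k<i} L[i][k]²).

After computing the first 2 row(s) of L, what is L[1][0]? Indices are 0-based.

L[1][0] = -3

Step 1: L[0][0] = √(9) = 3.
  L[1][0] = (-9) / L[0][0] = -3.
Step 2: L[1][1] = √(16) = 4.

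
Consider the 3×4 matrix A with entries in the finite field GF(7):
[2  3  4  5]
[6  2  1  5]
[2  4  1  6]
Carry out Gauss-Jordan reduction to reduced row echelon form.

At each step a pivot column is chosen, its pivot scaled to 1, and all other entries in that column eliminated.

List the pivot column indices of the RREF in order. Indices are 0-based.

pivot(0,0)=2: scale R0 → (1, 5, 2, 6)
  clear (1,0): R1 −= (6)R0 → (0, 0, 3, 4)
  clear (2,0): R2 −= (2)R0 → (0, 1, 4, 1)
pivot(1,1): swap R1↔R2
pivot(1,1)=1: scale R1 → (0, 1, 4, 1)
  clear (0,1): R0 −= (5)R1 → (1, 0, 3, 1)
pivot(2,2)=3: scale R2 → (0, 0, 1, 6)
  clear (0,2): R0 −= (3)R2 → (1, 0, 0, 4)
  clear (1,2): R1 −= (4)R2 → (0, 1, 0, 5)

pivot columns: 0, 1, 2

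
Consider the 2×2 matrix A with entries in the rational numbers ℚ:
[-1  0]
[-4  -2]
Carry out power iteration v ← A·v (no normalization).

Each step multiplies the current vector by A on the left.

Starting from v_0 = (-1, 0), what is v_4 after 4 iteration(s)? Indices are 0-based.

v_4 = (-1, -60)

v_0 = (-1, 0).
v_1 = A·v_0 = (1, 4).
v_2 = A·v_1 = (-1, -12).
v_3 = A·v_2 = (1, 28).
v_4 = A·v_3 = (-1, -60).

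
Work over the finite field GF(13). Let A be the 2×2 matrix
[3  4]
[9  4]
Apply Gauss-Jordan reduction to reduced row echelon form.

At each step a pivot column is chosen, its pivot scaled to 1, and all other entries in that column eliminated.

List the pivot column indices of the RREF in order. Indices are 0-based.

[1] R0 /= 3  ⇒  (1, 10)
     R1 -= 9·R0  ⇒  (0, 5)
[2] R1 /= 5  ⇒  (0, 1)
     R0 -= 10·R1  ⇒  (1, 0)

pivot columns: 0, 1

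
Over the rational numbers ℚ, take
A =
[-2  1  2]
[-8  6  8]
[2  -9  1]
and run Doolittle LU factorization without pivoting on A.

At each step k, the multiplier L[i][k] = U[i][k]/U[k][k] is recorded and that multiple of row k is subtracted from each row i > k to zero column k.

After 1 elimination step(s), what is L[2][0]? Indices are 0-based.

L[2][0] = -1

k=0: U[0][0]=-2
  eliminate (1,0): mult=4, new row 1: (0, 2, 0); set L[1][0]=4
  eliminate (2,0): mult=-1, new row 2: (0, -8, 3); set L[2][0]=-1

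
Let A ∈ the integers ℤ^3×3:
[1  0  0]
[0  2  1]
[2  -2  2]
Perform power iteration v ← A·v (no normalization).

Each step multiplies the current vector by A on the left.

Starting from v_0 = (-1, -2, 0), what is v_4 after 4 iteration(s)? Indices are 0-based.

v_0 = (-1, -2, 0).
v_1 = A·v_0 = (-1, -4, 2).
v_2 = A·v_1 = (-1, -6, 10).
v_3 = A·v_2 = (-1, -2, 30).
v_4 = A·v_3 = (-1, 26, 62).

v_4 = (-1, 26, 62)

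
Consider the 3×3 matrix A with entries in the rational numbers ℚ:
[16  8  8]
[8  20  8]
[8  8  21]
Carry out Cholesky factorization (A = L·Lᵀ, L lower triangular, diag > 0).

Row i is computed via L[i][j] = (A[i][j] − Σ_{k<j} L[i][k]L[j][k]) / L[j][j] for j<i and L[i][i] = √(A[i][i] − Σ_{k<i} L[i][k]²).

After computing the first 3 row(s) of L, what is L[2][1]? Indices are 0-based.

L[2][1] = 1

Step 1: L[0][0] = √(16) = 4.
  L[1][0] = (8) / L[0][0] = 2.
Step 2: L[1][1] = √(16) = 4.
  L[2][0] = (8) / L[0][0] = 2.
  L[2][1] = (4) / L[1][1] = 1.
Step 3: L[2][2] = √(16) = 4.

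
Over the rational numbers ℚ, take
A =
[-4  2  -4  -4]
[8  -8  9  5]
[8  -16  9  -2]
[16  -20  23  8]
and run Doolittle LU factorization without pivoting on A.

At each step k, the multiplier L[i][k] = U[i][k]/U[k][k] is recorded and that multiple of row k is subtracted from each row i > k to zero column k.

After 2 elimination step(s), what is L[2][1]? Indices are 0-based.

L[2][1] = 3

Step 1: pivot at (0,0) is -4.
  row1 ← row1 − (-2)·row0  ⇒  L[1][0]=-2, U row1=(0, -4, 1, -3)
  row2 ← row2 − (-2)·row0  ⇒  L[2][0]=-2, U row2=(0, -12, 1, -10)
  row3 ← row3 − (-4)·row0  ⇒  L[3][0]=-4, U row3=(0, -12, 7, -8)
Step 2: pivot at (1,1) is -4.
  row2 ← row2 − (3)·row1  ⇒  L[2][1]=3, U row2=(0, 0, -2, -1)
  row3 ← row3 − (3)·row1  ⇒  L[3][1]=3, U row3=(0, 0, 4, 1)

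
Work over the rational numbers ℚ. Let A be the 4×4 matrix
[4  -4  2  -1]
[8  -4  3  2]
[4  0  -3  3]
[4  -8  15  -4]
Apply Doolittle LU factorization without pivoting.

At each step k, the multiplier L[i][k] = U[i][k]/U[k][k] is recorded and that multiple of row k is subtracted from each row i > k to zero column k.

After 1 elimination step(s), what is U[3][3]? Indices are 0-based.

[col 0] pivot 4
  R1 -= 2*R0 → (0, 4, -1, 4)  (L[1][0] := 2)
  R2 -= 1*R0 → (0, 4, -5, 4)  (L[2][0] := 1)
  R3 -= 1*R0 → (0, -4, 13, -3)  (L[3][0] := 1)

U[3][3] = -3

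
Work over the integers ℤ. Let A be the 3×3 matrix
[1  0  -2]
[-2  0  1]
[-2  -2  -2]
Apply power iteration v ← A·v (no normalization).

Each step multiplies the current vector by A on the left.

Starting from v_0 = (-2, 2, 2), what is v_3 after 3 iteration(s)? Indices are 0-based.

v_3 = (-14, 4, -36)

v_0 = (-2, 2, 2).
v_1 = A·v_0 = (-6, 6, -4).
v_2 = A·v_1 = (2, 8, 8).
v_3 = A·v_2 = (-14, 4, -36).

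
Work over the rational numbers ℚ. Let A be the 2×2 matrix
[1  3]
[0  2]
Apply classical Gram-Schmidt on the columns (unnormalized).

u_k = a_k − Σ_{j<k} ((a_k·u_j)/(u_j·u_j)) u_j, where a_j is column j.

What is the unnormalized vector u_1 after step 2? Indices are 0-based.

Step 1: u_0 = a_0 = (1, 0).
Step 2: u_1 = a_1 − (3)·u_0 = (0, 2).

u_1 = (0, 2)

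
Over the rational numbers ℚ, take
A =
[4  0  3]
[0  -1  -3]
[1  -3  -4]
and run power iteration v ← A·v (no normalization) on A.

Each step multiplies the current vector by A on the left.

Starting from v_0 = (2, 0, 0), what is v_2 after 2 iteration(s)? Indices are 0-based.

v_2 = (38, -6, 0)

v_0 = (2, 0, 0).
v_1 = A·v_0 = (8, 0, 2).
v_2 = A·v_1 = (38, -6, 0).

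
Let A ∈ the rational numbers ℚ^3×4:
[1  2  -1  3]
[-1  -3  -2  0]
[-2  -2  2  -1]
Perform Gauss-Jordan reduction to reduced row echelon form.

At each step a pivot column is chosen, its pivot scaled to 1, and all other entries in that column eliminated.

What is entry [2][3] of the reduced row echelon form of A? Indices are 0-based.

M[2][3] = -11/6

pivot(0,0)=1: scale R0 → (1, 2, -1, 3)
  clear (1,0): R1 −= (-1)R0 → (0, -1, -3, 3)
  clear (2,0): R2 −= (-2)R0 → (0, 2, 0, 5)
pivot(1,1)=-1: scale R1 → (0, 1, 3, -3)
  clear (0,1): R0 −= (2)R1 → (1, 0, -7, 9)
  clear (2,1): R2 −= (2)R1 → (0, 0, -6, 11)
pivot(2,2)=-6: scale R2 → (0, 0, 1, -11/6)
  clear (0,2): R0 −= (-7)R2 → (1, 0, 0, -23/6)
  clear (1,2): R1 −= (3)R2 → (0, 1, 0, 5/2)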